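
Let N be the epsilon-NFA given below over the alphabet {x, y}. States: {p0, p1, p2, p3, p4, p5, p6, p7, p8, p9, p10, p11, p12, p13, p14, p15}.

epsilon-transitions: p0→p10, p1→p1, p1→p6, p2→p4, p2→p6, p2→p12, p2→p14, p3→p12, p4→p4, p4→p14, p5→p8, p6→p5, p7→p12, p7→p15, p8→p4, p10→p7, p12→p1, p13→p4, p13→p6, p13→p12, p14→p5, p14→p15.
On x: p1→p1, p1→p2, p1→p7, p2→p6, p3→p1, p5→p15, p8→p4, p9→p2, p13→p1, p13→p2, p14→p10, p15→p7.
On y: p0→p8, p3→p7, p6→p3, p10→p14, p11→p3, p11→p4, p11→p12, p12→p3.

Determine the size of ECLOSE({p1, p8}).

7

Start with {p1, p8}.
From p1 via epsilon: add p6.
From p8 via epsilon: add p4.
From p4 via epsilon: add p14.
From p6 via epsilon: add p5.
From p14 via epsilon: add p15.
epsilon-closure = {p1, p4, p5, p6, p8, p14, p15}, which has 7 states.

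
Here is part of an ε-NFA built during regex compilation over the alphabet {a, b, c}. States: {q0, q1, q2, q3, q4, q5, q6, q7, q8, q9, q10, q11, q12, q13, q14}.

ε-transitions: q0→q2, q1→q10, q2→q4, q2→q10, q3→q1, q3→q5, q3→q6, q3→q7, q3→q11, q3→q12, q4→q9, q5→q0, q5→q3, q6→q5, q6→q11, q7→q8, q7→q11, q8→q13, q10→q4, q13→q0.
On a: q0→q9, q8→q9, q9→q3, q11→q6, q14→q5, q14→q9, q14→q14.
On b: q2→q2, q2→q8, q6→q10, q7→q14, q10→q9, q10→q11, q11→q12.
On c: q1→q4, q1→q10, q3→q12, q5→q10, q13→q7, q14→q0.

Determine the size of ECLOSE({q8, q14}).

Start with {q8, q14}.
From q8 via ε: add q13.
From q13 via ε: add q0.
From q0 via ε: add q2.
From q2 via ε: add q4, q10.
From q4 via ε: add q9.
ε-closure = {q0, q2, q4, q8, q9, q10, q13, q14}, which has 8 states.

8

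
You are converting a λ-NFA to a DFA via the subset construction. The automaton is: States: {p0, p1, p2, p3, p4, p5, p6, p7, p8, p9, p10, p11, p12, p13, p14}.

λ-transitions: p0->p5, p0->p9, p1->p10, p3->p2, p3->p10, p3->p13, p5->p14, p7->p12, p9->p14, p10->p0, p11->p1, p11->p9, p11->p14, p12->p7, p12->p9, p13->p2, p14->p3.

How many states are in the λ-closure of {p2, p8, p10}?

9

Start with {p2, p8, p10}.
From p10 via λ: add p0.
From p0 via λ: add p5, p9.
From p5 via λ: add p14.
From p14 via λ: add p3.
From p3 via λ: add p13.
λ-closure = {p0, p2, p3, p5, p8, p9, p10, p13, p14}, which has 9 states.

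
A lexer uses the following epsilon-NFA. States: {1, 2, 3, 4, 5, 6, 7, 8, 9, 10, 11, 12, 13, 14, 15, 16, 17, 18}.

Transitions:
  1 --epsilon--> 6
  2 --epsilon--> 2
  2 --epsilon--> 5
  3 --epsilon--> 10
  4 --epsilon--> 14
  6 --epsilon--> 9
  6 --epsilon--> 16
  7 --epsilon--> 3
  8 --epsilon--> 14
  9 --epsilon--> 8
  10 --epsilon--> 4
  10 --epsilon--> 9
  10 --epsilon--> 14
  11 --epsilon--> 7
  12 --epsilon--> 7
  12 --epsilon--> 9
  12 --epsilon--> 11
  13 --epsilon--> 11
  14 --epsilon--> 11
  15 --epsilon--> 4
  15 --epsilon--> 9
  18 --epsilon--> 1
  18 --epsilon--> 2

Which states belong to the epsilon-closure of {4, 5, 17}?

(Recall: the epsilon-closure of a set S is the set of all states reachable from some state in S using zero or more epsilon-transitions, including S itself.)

{3, 4, 5, 7, 8, 9, 10, 11, 14, 17}

Start with {4, 5, 17}.
From 4 via epsilon: add 14.
From 14 via epsilon: add 11.
From 11 via epsilon: add 7.
From 7 via epsilon: add 3.
From 3 via epsilon: add 10.
From 10 via epsilon: add 9.
From 9 via epsilon: add 8.
No new states can be added; the closed set is {3, 4, 5, 7, 8, 9, 10, 11, 14, 17}.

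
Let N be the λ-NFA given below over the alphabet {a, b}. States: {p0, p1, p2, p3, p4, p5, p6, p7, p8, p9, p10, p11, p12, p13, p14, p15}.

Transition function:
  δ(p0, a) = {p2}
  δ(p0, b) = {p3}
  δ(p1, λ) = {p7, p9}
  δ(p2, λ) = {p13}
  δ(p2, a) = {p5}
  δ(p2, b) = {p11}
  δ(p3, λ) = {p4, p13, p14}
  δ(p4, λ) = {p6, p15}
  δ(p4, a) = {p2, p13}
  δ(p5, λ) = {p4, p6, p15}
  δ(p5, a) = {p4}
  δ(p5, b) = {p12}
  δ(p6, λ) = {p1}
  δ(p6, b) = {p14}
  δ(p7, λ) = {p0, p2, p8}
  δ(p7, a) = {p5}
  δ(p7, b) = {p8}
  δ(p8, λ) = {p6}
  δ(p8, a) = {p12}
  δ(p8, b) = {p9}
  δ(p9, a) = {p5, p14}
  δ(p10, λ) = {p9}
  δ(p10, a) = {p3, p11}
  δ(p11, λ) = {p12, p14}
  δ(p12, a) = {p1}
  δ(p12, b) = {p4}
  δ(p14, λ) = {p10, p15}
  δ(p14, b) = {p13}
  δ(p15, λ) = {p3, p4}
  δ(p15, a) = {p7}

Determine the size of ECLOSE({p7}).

Start with {p7}.
From p7 via λ: add p0, p2, p8.
From p2 via λ: add p13.
From p8 via λ: add p6.
From p6 via λ: add p1.
From p1 via λ: add p9.
λ-closure = {p0, p1, p2, p6, p7, p8, p9, p13}, which has 8 states.

8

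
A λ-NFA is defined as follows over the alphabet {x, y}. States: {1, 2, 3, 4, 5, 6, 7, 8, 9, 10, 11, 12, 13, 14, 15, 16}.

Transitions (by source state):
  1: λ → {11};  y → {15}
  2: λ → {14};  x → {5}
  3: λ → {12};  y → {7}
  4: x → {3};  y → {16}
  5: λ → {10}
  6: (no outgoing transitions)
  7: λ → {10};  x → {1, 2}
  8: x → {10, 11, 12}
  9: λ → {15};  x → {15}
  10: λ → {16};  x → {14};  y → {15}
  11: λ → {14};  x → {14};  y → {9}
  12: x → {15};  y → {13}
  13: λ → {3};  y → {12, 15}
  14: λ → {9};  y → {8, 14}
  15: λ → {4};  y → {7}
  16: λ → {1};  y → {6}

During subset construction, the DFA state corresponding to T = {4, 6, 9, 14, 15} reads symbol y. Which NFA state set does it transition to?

4 on y → {16}.
14 on y → {8, 14}.
15 on y → {7}.
No y-transition from 6, 9.
Union after reading y: {7, 8, 14, 16}.
Now take the λ-closure:
From 7 via λ: add 10.
From 14 via λ: add 9.
From 16 via λ: add 1.
From 1 via λ: add 11.
From 9 via λ: add 15.
From 15 via λ: add 4.
No new states can be added; the closed set is {1, 4, 7, 8, 9, 10, 11, 14, 15, 16}.

{1, 4, 7, 8, 9, 10, 11, 14, 15, 16}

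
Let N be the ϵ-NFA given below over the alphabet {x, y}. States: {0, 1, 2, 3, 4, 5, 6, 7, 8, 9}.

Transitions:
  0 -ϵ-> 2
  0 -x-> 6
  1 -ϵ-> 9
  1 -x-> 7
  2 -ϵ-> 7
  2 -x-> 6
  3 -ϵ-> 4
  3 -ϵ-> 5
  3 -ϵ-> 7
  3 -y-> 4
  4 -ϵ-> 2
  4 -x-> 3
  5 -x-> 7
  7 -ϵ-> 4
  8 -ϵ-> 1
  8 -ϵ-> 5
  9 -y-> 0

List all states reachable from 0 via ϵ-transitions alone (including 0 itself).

Start with {0}.
From 0 via ϵ: add 2.
From 2 via ϵ: add 7.
From 7 via ϵ: add 4.
No new states can be added; the closed set is {0, 2, 4, 7}.

{0, 2, 4, 7}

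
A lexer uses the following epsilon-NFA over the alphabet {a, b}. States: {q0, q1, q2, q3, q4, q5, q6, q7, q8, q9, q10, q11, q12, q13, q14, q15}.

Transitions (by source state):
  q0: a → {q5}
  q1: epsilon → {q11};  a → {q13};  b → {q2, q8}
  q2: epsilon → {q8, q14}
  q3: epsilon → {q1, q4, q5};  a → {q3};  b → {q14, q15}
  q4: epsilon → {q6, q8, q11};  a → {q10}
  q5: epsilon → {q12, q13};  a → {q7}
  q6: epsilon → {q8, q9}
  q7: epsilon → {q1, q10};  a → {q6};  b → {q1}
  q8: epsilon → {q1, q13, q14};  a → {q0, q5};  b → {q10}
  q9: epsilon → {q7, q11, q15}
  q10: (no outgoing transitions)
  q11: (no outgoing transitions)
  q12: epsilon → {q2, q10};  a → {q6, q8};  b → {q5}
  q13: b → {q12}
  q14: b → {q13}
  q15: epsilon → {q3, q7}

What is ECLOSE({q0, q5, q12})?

{q0, q1, q2, q5, q8, q10, q11, q12, q13, q14}

Start with {q0, q5, q12}.
From q5 via epsilon: add q13.
From q12 via epsilon: add q2, q10.
From q2 via epsilon: add q8, q14.
From q8 via epsilon: add q1.
From q1 via epsilon: add q11.
No new states can be added; the closed set is {q0, q1, q2, q5, q8, q10, q11, q12, q13, q14}.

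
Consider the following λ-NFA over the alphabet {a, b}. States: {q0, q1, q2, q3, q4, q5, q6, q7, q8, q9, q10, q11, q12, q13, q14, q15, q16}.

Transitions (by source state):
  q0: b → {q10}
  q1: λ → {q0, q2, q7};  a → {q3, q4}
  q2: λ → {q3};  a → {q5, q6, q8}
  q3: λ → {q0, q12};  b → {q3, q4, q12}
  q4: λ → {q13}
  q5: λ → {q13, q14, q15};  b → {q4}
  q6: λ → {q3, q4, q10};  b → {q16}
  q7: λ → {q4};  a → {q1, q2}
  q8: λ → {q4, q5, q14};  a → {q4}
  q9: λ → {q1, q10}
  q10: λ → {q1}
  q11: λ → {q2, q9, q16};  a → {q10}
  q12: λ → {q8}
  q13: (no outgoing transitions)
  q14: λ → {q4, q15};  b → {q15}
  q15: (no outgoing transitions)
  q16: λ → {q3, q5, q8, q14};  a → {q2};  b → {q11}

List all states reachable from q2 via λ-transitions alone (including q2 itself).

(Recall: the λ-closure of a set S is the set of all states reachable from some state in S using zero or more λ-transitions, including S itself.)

Start with {q2}.
From q2 via λ: add q3.
From q3 via λ: add q0, q12.
From q12 via λ: add q8.
From q8 via λ: add q4, q5, q14.
From q4 via λ: add q13.
From q5 via λ: add q15.
No new states can be added; the closed set is {q0, q2, q3, q4, q5, q8, q12, q13, q14, q15}.

{q0, q2, q3, q4, q5, q8, q12, q13, q14, q15}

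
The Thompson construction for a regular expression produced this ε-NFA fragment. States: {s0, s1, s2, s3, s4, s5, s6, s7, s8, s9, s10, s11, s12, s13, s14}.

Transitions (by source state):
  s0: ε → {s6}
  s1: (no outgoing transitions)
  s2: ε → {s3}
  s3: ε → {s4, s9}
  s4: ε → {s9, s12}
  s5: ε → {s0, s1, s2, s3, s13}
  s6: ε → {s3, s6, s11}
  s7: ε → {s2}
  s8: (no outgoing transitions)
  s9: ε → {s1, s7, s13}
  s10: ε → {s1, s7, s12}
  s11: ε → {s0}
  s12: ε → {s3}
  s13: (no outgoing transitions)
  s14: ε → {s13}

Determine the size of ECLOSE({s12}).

8

Start with {s12}.
From s12 via ε: add s3.
From s3 via ε: add s4, s9.
From s9 via ε: add s1, s7, s13.
From s7 via ε: add s2.
ε-closure = {s1, s2, s3, s4, s7, s9, s12, s13}, which has 8 states.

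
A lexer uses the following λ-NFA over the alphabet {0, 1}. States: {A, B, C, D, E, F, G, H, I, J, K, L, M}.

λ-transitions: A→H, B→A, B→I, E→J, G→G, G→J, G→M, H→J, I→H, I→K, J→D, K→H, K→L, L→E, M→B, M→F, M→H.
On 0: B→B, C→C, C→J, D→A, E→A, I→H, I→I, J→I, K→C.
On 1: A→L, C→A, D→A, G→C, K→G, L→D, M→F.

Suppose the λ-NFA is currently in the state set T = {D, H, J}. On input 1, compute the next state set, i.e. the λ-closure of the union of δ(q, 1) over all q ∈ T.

D on 1 → {A}.
No 1-transition from H, J.
Union after reading 1: {A}.
Now take the λ-closure:
From A via λ: add H.
From H via λ: add J.
From J via λ: add D.
No new states can be added; the closed set is {A, D, H, J}.

{A, D, H, J}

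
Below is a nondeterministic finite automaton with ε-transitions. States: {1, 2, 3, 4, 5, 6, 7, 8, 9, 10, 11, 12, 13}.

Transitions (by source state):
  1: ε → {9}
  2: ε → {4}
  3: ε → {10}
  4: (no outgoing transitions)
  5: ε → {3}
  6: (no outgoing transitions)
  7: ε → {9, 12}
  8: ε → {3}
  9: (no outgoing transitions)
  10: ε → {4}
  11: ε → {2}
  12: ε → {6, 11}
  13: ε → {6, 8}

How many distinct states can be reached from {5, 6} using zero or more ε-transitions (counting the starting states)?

Start with {5, 6}.
From 5 via ε: add 3.
From 3 via ε: add 10.
From 10 via ε: add 4.
ε-closure = {3, 4, 5, 6, 10}, which has 5 states.

5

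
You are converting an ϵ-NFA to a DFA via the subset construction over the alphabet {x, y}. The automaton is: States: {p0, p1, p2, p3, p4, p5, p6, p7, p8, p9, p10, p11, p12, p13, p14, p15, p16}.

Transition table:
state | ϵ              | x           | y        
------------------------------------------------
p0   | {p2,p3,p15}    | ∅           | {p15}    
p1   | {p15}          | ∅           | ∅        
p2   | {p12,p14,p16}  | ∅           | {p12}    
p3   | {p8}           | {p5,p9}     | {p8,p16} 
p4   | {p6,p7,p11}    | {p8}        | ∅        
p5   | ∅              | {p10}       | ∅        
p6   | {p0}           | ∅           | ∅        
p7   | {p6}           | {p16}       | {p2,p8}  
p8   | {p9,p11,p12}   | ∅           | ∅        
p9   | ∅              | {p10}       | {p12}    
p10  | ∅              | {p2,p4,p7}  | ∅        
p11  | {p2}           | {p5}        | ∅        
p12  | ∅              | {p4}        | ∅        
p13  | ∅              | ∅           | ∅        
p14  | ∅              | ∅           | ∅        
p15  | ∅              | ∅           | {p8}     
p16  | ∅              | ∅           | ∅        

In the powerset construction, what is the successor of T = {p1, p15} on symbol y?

p15 on y → {p8}.
No y-transition from p1.
Union after reading y: {p8}.
Now take the ϵ-closure:
From p8 via ϵ: add p9, p11, p12.
From p11 via ϵ: add p2.
From p2 via ϵ: add p14, p16.
No new states can be added; the closed set is {p2, p8, p9, p11, p12, p14, p16}.

{p2, p8, p9, p11, p12, p14, p16}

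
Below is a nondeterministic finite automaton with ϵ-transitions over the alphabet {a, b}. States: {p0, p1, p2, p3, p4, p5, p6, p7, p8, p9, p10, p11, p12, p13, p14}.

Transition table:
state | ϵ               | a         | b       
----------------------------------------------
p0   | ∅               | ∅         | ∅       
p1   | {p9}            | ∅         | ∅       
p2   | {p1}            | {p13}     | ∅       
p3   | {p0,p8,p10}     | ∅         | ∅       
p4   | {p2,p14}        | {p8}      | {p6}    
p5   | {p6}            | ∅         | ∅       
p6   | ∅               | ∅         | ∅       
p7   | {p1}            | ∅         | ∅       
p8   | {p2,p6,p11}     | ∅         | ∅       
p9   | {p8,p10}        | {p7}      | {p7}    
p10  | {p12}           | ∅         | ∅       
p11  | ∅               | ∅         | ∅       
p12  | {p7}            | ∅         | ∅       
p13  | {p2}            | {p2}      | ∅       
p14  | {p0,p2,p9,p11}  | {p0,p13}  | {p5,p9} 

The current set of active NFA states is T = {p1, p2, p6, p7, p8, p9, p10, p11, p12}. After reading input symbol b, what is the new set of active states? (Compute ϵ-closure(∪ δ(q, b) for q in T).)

p9 on b → {p7}.
No b-transition from p1, p2, p6, p7, p8, p10, p11, p12.
Union after reading b: {p7}.
Now take the ϵ-closure:
From p7 via ϵ: add p1.
From p1 via ϵ: add p9.
From p9 via ϵ: add p8, p10.
From p8 via ϵ: add p2, p6, p11.
From p10 via ϵ: add p12.
No new states can be added; the closed set is {p1, p2, p6, p7, p8, p9, p10, p11, p12}.

{p1, p2, p6, p7, p8, p9, p10, p11, p12}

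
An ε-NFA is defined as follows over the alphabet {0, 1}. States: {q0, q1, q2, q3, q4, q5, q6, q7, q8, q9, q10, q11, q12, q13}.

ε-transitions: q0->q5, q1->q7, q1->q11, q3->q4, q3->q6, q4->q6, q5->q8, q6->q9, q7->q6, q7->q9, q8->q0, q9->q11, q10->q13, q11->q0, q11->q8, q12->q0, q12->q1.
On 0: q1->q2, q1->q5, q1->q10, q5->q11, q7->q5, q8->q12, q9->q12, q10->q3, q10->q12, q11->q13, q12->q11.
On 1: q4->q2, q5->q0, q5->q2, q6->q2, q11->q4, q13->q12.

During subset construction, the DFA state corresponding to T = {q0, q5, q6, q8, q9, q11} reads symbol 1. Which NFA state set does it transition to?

{q0, q2, q4, q5, q6, q8, q9, q11}

q5 on 1 → {q0, q2}.
q6 on 1 → {q2}.
q11 on 1 → {q4}.
No 1-transition from q0, q8, q9.
Union after reading 1: {q0, q2, q4}.
Now take the ε-closure:
From q0 via ε: add q5.
From q4 via ε: add q6.
From q5 via ε: add q8.
From q6 via ε: add q9.
From q9 via ε: add q11.
No new states can be added; the closed set is {q0, q2, q4, q5, q6, q8, q9, q11}.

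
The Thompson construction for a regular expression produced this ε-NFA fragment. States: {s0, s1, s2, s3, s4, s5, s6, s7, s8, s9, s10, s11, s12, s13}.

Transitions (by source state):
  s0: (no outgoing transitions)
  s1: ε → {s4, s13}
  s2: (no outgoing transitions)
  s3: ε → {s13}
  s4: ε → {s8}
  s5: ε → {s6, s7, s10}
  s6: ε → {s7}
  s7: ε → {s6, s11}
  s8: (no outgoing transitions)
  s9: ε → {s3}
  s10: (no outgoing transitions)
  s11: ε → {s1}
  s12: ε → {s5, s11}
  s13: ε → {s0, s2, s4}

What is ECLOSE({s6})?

{s0, s1, s2, s4, s6, s7, s8, s11, s13}

Start with {s6}.
From s6 via ε: add s7.
From s7 via ε: add s11.
From s11 via ε: add s1.
From s1 via ε: add s4, s13.
From s4 via ε: add s8.
From s13 via ε: add s0, s2.
No new states can be added; the closed set is {s0, s1, s2, s4, s6, s7, s8, s11, s13}.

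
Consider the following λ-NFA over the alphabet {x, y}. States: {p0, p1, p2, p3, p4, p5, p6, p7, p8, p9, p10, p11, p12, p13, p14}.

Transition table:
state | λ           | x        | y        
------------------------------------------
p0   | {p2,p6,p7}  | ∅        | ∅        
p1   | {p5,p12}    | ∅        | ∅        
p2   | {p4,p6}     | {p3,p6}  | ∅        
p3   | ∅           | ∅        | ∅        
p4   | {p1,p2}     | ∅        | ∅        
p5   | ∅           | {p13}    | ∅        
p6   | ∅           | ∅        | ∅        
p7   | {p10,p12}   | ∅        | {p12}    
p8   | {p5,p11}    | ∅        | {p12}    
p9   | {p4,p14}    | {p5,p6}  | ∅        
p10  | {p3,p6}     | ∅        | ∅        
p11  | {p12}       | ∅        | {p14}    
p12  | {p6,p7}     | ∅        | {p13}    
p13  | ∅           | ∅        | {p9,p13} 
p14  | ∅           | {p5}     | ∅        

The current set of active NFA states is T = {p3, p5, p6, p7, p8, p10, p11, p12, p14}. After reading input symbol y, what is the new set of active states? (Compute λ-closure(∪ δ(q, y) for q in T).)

{p3, p6, p7, p10, p12, p13, p14}

p7 on y → {p12}.
p8 on y → {p12}.
p11 on y → {p14}.
p12 on y → {p13}.
No y-transition from p3, p5, p6, p10, p14.
Union after reading y: {p12, p13, p14}.
Now take the λ-closure:
From p12 via λ: add p6, p7.
From p7 via λ: add p10.
From p10 via λ: add p3.
No new states can be added; the closed set is {p3, p6, p7, p10, p12, p13, p14}.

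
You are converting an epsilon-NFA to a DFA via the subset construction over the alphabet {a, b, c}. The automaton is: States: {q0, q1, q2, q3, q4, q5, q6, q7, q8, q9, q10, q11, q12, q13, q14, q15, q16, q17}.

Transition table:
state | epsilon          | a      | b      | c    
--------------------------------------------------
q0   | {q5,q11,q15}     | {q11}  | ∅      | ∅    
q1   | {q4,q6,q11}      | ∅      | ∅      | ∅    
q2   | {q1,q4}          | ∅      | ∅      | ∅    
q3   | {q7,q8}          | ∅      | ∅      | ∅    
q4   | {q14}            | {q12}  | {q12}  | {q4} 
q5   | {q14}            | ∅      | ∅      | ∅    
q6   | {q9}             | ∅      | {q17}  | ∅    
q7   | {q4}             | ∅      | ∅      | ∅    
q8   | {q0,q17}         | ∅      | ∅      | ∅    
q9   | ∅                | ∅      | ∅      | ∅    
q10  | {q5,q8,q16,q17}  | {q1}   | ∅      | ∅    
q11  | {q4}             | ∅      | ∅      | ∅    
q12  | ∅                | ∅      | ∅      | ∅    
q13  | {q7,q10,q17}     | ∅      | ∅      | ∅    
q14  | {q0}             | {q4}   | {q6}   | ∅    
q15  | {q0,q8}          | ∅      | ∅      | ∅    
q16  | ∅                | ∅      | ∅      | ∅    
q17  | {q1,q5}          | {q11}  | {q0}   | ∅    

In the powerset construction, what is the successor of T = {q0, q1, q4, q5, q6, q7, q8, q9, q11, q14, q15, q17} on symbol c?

{q0, q1, q4, q5, q6, q8, q9, q11, q14, q15, q17}

q4 on c → {q4}.
No c-transition from q0, q1, q5, q6, q7, q8, q9, q11, q14, q15, q17.
Union after reading c: {q4}.
Now take the epsilon-closure:
From q4 via epsilon: add q14.
From q14 via epsilon: add q0.
From q0 via epsilon: add q5, q11, q15.
From q15 via epsilon: add q8.
From q8 via epsilon: add q17.
From q17 via epsilon: add q1.
From q1 via epsilon: add q6.
From q6 via epsilon: add q9.
No new states can be added; the closed set is {q0, q1, q4, q5, q6, q8, q9, q11, q14, q15, q17}.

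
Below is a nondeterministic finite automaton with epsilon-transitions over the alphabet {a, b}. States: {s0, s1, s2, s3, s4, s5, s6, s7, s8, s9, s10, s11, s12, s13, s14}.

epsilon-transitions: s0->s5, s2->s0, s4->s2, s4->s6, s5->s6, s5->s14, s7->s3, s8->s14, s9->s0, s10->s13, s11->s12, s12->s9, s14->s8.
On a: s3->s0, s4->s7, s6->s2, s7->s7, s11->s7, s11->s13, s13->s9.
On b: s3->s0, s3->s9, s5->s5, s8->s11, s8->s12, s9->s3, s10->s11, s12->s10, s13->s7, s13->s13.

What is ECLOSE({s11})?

Start with {s11}.
From s11 via epsilon: add s12.
From s12 via epsilon: add s9.
From s9 via epsilon: add s0.
From s0 via epsilon: add s5.
From s5 via epsilon: add s6, s14.
From s14 via epsilon: add s8.
No new states can be added; the closed set is {s0, s5, s6, s8, s9, s11, s12, s14}.

{s0, s5, s6, s8, s9, s11, s12, s14}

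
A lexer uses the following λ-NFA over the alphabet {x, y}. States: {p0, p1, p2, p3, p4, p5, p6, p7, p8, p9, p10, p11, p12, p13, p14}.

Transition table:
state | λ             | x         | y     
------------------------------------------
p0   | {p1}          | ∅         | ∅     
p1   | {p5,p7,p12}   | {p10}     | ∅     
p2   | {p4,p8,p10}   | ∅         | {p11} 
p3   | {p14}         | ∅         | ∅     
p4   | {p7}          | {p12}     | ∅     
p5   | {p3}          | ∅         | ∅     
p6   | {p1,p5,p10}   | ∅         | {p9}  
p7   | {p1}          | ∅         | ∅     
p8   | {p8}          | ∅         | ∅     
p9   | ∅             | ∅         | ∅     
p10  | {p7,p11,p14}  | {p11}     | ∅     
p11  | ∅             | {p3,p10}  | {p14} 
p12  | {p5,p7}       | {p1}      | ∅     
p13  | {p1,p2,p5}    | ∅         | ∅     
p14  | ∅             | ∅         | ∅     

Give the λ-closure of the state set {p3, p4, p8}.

Start with {p3, p4, p8}.
From p3 via λ: add p14.
From p4 via λ: add p7.
From p7 via λ: add p1.
From p1 via λ: add p5, p12.
No new states can be added; the closed set is {p1, p3, p4, p5, p7, p8, p12, p14}.

{p1, p3, p4, p5, p7, p8, p12, p14}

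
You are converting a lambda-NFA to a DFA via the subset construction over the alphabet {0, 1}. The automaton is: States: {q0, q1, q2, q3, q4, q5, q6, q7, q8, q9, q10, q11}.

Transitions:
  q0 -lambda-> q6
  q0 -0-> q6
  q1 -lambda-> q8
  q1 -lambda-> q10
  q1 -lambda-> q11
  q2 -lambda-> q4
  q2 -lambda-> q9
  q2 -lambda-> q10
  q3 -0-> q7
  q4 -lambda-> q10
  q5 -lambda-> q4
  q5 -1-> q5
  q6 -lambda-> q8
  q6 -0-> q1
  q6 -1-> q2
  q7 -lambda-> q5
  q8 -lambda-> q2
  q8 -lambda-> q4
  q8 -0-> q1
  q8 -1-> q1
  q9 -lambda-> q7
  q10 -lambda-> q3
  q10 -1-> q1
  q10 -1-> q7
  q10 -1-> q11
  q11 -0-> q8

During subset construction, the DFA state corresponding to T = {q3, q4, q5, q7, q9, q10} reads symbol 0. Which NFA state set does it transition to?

q3 on 0 → {q7}.
No 0-transition from q4, q5, q7, q9, q10.
Union after reading 0: {q7}.
Now take the lambda-closure:
From q7 via lambda: add q5.
From q5 via lambda: add q4.
From q4 via lambda: add q10.
From q10 via lambda: add q3.
No new states can be added; the closed set is {q3, q4, q5, q7, q10}.

{q3, q4, q5, q7, q10}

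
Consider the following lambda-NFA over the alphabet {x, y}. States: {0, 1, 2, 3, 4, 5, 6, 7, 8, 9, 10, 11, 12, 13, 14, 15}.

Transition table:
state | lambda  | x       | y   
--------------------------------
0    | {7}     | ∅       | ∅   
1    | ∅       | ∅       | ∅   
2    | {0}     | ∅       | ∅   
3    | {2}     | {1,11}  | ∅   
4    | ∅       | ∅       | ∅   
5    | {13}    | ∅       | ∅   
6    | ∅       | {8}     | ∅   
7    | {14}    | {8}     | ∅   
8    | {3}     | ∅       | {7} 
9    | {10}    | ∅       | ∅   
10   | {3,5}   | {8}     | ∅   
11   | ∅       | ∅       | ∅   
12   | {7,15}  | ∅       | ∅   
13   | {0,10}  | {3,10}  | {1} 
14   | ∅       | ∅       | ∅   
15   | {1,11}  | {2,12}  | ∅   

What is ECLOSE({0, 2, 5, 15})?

Start with {0, 2, 5, 15}.
From 0 via lambda: add 7.
From 5 via lambda: add 13.
From 15 via lambda: add 1, 11.
From 7 via lambda: add 14.
From 13 via lambda: add 10.
From 10 via lambda: add 3.
No new states can be added; the closed set is {0, 1, 2, 3, 5, 7, 10, 11, 13, 14, 15}.

{0, 1, 2, 3, 5, 7, 10, 11, 13, 14, 15}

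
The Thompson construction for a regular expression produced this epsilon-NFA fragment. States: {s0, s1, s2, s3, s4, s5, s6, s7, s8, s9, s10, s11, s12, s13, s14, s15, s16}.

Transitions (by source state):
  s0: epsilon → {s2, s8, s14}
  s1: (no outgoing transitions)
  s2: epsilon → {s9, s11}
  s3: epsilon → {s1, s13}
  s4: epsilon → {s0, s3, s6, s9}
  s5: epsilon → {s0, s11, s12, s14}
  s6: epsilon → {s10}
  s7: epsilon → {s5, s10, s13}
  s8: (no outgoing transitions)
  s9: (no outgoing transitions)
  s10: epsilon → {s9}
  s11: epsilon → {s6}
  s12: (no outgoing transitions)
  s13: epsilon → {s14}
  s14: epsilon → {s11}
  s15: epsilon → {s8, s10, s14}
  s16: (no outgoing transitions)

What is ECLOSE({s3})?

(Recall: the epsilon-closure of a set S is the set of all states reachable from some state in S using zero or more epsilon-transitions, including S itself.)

{s1, s3, s6, s9, s10, s11, s13, s14}

Start with {s3}.
From s3 via epsilon: add s1, s13.
From s13 via epsilon: add s14.
From s14 via epsilon: add s11.
From s11 via epsilon: add s6.
From s6 via epsilon: add s10.
From s10 via epsilon: add s9.
No new states can be added; the closed set is {s1, s3, s6, s9, s10, s11, s13, s14}.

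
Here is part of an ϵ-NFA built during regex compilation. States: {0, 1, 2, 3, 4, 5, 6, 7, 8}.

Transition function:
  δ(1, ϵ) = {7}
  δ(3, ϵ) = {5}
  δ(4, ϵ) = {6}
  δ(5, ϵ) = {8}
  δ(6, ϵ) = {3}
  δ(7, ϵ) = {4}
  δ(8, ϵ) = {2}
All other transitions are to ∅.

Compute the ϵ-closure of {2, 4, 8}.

Start with {2, 4, 8}.
From 4 via ϵ: add 6.
From 6 via ϵ: add 3.
From 3 via ϵ: add 5.
No new states can be added; the closed set is {2, 3, 4, 5, 6, 8}.

{2, 3, 4, 5, 6, 8}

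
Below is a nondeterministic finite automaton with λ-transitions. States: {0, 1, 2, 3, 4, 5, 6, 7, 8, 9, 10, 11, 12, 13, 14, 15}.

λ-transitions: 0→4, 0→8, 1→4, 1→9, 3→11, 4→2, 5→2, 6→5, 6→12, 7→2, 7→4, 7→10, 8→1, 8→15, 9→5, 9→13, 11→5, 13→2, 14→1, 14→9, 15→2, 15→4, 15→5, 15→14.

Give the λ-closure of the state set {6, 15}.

{1, 2, 4, 5, 6, 9, 12, 13, 14, 15}

Start with {6, 15}.
From 6 via λ: add 5, 12.
From 15 via λ: add 2, 4, 14.
From 14 via λ: add 1, 9.
From 9 via λ: add 13.
No new states can be added; the closed set is {1, 2, 4, 5, 6, 9, 12, 13, 14, 15}.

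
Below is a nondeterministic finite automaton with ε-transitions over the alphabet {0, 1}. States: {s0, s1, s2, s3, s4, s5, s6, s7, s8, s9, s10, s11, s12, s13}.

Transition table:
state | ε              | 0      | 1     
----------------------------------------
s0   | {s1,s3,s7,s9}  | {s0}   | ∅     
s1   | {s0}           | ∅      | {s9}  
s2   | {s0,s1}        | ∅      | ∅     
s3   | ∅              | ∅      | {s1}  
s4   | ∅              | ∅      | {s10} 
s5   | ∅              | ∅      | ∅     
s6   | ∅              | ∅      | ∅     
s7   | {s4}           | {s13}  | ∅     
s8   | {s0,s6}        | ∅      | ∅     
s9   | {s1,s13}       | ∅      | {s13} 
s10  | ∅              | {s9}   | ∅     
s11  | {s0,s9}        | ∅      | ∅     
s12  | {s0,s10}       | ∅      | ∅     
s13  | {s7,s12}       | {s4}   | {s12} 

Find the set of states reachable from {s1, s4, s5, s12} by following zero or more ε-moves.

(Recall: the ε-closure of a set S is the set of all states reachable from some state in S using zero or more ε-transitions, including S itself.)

{s0, s1, s3, s4, s5, s7, s9, s10, s12, s13}

Start with {s1, s4, s5, s12}.
From s1 via ε: add s0.
From s12 via ε: add s10.
From s0 via ε: add s3, s7, s9.
From s9 via ε: add s13.
No new states can be added; the closed set is {s0, s1, s3, s4, s5, s7, s9, s10, s12, s13}.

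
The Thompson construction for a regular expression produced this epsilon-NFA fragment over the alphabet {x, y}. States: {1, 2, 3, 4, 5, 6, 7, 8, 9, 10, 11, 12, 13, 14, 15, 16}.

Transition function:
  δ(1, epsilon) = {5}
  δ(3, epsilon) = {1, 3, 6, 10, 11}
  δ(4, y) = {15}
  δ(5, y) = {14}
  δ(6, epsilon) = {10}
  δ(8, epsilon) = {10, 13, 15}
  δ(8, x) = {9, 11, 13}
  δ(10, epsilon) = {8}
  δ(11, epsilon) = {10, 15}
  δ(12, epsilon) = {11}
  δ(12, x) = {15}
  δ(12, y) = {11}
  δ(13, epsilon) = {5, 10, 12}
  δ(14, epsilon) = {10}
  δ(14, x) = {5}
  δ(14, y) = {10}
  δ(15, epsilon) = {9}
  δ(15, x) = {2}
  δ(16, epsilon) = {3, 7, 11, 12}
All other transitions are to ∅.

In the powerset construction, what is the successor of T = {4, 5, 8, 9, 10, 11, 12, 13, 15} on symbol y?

{5, 8, 9, 10, 11, 12, 13, 14, 15}

4 on y → {15}.
5 on y → {14}.
12 on y → {11}.
No y-transition from 8, 9, 10, 11, 13, 15.
Union after reading y: {11, 14, 15}.
Now take the epsilon-closure:
From 11 via epsilon: add 10.
From 15 via epsilon: add 9.
From 10 via epsilon: add 8.
From 8 via epsilon: add 13.
From 13 via epsilon: add 5, 12.
No new states can be added; the closed set is {5, 8, 9, 10, 11, 12, 13, 14, 15}.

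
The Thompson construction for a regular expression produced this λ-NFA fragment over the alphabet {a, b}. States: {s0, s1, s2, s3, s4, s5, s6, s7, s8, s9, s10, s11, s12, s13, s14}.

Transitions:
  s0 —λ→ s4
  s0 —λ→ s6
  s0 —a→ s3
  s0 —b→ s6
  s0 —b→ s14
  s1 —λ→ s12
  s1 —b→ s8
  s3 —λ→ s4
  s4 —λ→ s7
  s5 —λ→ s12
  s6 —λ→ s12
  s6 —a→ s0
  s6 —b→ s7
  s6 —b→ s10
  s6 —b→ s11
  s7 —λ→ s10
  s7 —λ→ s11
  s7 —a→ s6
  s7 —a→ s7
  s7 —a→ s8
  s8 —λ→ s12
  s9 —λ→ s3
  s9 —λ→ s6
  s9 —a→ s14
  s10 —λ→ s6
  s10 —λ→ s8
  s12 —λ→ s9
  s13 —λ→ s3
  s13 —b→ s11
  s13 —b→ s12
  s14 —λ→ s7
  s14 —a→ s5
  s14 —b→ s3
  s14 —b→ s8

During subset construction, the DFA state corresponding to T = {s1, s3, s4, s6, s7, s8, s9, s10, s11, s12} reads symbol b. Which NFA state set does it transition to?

s1 on b → {s8}.
s6 on b → {s7, s10, s11}.
No b-transition from s3, s4, s7, s8, s9, s10, s11, s12.
Union after reading b: {s7, s8, s10, s11}.
Now take the λ-closure:
From s8 via λ: add s12.
From s10 via λ: add s6.
From s12 via λ: add s9.
From s9 via λ: add s3.
From s3 via λ: add s4.
No new states can be added; the closed set is {s3, s4, s6, s7, s8, s9, s10, s11, s12}.

{s3, s4, s6, s7, s8, s9, s10, s11, s12}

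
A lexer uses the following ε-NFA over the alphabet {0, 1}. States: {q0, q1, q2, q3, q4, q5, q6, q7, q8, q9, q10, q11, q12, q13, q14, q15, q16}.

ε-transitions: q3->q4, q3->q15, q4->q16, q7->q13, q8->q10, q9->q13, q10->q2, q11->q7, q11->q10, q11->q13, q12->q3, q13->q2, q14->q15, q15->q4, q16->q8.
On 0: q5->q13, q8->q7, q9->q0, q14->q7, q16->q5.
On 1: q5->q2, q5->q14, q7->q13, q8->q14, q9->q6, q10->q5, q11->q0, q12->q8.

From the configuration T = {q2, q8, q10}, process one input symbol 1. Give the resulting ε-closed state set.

{q2, q4, q5, q8, q10, q14, q15, q16}

q8 on 1 → {q14}.
q10 on 1 → {q5}.
No 1-transition from q2.
Union after reading 1: {q5, q14}.
Now take the ε-closure:
From q14 via ε: add q15.
From q15 via ε: add q4.
From q4 via ε: add q16.
From q16 via ε: add q8.
From q8 via ε: add q10.
From q10 via ε: add q2.
No new states can be added; the closed set is {q2, q4, q5, q8, q10, q14, q15, q16}.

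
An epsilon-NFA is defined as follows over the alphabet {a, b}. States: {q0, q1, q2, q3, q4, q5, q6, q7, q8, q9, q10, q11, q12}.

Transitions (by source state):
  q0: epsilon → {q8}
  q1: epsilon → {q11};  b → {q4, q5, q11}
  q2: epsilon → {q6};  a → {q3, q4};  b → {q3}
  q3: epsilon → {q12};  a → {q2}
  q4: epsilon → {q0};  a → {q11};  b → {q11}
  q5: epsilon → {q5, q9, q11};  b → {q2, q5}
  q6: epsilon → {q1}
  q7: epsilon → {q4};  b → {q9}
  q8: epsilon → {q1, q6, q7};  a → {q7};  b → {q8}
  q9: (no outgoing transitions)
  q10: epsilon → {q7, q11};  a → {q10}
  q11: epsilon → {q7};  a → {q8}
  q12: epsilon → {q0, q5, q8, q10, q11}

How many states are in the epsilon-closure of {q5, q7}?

Start with {q5, q7}.
From q5 via epsilon: add q9, q11.
From q7 via epsilon: add q4.
From q4 via epsilon: add q0.
From q0 via epsilon: add q8.
From q8 via epsilon: add q1, q6.
epsilon-closure = {q0, q1, q4, q5, q6, q7, q8, q9, q11}, which has 9 states.

9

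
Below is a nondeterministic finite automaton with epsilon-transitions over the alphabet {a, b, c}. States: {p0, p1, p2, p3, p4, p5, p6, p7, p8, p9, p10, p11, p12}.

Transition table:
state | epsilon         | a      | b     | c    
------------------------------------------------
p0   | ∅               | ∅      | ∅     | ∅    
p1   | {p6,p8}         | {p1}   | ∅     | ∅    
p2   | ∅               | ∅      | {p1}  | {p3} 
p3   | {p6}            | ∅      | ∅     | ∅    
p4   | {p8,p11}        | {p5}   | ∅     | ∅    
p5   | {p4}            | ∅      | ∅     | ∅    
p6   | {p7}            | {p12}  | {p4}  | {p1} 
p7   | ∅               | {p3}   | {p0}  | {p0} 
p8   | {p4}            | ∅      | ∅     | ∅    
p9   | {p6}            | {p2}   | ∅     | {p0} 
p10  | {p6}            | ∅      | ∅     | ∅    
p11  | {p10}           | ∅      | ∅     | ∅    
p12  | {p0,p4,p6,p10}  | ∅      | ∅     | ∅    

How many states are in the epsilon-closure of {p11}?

Start with {p11}.
From p11 via epsilon: add p10.
From p10 via epsilon: add p6.
From p6 via epsilon: add p7.
epsilon-closure = {p6, p7, p10, p11}, which has 4 states.

4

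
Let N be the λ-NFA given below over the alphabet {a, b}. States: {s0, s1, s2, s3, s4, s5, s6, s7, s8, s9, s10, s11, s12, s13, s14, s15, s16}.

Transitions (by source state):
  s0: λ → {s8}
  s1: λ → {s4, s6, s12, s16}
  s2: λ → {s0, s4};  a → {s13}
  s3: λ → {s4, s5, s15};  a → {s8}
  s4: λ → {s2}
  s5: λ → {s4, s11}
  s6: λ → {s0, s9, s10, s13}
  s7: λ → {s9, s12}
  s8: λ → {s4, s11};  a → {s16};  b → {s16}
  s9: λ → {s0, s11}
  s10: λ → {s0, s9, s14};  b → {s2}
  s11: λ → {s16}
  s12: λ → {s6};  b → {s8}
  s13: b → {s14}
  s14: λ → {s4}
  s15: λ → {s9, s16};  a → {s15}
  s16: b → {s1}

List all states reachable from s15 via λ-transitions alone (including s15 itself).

Start with {s15}.
From s15 via λ: add s9, s16.
From s9 via λ: add s0, s11.
From s0 via λ: add s8.
From s8 via λ: add s4.
From s4 via λ: add s2.
No new states can be added; the closed set is {s0, s2, s4, s8, s9, s11, s15, s16}.

{s0, s2, s4, s8, s9, s11, s15, s16}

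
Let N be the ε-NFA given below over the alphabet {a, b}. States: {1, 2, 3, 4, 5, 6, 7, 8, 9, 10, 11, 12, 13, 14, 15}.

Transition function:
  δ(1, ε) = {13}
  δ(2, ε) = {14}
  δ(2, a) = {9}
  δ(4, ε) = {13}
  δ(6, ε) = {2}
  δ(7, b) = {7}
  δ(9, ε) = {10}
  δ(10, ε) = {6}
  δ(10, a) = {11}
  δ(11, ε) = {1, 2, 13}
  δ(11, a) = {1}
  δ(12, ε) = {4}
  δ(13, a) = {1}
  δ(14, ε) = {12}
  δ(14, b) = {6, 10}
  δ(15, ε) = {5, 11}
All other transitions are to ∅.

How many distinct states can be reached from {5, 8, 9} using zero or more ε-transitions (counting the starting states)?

Start with {5, 8, 9}.
From 9 via ε: add 10.
From 10 via ε: add 6.
From 6 via ε: add 2.
From 2 via ε: add 14.
From 14 via ε: add 12.
From 12 via ε: add 4.
From 4 via ε: add 13.
ε-closure = {2, 4, 5, 6, 8, 9, 10, 12, 13, 14}, which has 10 states.

10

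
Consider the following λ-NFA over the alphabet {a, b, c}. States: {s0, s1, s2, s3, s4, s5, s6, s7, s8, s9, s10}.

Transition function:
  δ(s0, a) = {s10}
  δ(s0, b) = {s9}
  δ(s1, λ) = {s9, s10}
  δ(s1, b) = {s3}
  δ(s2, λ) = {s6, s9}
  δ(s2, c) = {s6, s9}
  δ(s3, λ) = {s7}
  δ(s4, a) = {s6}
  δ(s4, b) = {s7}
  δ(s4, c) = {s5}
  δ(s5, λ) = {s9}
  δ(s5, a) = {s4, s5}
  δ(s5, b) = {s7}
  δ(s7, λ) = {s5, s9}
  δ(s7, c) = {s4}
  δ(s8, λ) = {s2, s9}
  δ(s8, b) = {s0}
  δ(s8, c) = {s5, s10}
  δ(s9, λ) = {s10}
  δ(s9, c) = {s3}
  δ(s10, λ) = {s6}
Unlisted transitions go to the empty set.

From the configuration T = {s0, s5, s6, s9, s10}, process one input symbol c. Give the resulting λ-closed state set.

s9 on c → {s3}.
No c-transition from s0, s5, s6, s10.
Union after reading c: {s3}.
Now take the λ-closure:
From s3 via λ: add s7.
From s7 via λ: add s5, s9.
From s9 via λ: add s10.
From s10 via λ: add s6.
No new states can be added; the closed set is {s3, s5, s6, s7, s9, s10}.

{s3, s5, s6, s7, s9, s10}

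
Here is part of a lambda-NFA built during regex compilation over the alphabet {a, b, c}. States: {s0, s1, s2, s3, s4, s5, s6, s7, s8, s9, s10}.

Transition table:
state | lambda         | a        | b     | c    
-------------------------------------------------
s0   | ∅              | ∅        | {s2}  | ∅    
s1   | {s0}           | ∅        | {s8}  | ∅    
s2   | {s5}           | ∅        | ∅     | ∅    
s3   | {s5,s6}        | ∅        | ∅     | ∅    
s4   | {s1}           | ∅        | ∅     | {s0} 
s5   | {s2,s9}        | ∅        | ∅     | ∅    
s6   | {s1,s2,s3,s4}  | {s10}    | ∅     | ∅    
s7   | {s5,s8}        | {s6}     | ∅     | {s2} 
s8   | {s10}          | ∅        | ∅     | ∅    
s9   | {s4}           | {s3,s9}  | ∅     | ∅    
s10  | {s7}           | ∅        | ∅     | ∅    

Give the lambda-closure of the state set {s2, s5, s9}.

{s0, s1, s2, s4, s5, s9}

Start with {s2, s5, s9}.
From s9 via lambda: add s4.
From s4 via lambda: add s1.
From s1 via lambda: add s0.
No new states can be added; the closed set is {s0, s1, s2, s4, s5, s9}.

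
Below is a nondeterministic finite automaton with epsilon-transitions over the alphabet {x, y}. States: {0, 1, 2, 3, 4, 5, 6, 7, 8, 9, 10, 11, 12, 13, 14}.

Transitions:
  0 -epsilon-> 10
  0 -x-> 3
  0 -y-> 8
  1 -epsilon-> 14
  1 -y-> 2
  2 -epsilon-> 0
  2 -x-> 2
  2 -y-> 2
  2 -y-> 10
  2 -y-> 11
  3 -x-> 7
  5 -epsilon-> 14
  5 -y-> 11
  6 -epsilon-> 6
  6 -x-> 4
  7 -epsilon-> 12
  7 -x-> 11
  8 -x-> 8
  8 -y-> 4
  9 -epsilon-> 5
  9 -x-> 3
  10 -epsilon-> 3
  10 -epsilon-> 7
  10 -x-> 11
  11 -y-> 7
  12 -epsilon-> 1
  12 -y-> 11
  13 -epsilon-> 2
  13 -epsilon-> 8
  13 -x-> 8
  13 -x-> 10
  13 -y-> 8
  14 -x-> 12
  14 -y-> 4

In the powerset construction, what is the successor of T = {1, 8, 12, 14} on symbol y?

{0, 1, 2, 3, 4, 7, 10, 11, 12, 14}

1 on y → {2}.
8 on y → {4}.
12 on y → {11}.
14 on y → {4}.
Union after reading y: {2, 4, 11}.
Now take the epsilon-closure:
From 2 via epsilon: add 0.
From 0 via epsilon: add 10.
From 10 via epsilon: add 3, 7.
From 7 via epsilon: add 12.
From 12 via epsilon: add 1.
From 1 via epsilon: add 14.
No new states can be added; the closed set is {0, 1, 2, 3, 4, 7, 10, 11, 12, 14}.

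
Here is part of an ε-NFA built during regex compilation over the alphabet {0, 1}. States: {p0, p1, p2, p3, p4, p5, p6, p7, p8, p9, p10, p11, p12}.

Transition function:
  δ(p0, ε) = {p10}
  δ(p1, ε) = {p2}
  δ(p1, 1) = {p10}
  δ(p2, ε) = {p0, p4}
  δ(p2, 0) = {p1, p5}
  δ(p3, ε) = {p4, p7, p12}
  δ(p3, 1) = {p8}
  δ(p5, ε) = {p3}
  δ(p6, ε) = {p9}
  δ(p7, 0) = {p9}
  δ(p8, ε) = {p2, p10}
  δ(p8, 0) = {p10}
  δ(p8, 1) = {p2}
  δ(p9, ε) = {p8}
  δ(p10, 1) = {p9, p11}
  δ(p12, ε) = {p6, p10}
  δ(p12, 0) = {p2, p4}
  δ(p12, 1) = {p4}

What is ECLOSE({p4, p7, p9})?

Start with {p4, p7, p9}.
From p9 via ε: add p8.
From p8 via ε: add p2, p10.
From p2 via ε: add p0.
No new states can be added; the closed set is {p0, p2, p4, p7, p8, p9, p10}.

{p0, p2, p4, p7, p8, p9, p10}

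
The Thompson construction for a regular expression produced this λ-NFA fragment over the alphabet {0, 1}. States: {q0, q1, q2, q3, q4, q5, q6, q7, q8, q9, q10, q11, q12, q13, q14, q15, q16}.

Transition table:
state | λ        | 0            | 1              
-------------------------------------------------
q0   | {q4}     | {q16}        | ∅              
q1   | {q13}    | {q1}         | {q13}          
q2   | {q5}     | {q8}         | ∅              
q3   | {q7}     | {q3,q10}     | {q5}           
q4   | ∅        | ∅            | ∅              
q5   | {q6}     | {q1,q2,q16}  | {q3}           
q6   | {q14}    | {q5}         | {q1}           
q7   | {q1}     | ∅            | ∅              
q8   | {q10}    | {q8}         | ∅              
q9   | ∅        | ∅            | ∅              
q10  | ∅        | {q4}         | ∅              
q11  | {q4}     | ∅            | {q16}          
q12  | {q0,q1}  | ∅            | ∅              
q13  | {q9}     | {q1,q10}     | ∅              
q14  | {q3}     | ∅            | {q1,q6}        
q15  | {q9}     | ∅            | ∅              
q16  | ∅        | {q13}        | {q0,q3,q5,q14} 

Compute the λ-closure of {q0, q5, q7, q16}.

{q0, q1, q3, q4, q5, q6, q7, q9, q13, q14, q16}

Start with {q0, q5, q7, q16}.
From q0 via λ: add q4.
From q5 via λ: add q6.
From q7 via λ: add q1.
From q1 via λ: add q13.
From q6 via λ: add q14.
From q13 via λ: add q9.
From q14 via λ: add q3.
No new states can be added; the closed set is {q0, q1, q3, q4, q5, q6, q7, q9, q13, q14, q16}.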